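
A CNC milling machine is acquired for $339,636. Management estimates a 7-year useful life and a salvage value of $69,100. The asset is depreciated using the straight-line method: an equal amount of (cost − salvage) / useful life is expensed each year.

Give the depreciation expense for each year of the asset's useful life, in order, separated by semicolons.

$38,648; $38,648; $38,648; $38,648; $38,648; $38,648; $38,648

Depreciable base = $339,636 − $69,100 = $270,536.
Annual expense = $270,536 / 7 = $38,648.
End of year 1: book value $300,988.
End of year 2: book value $262,340.
End of year 3: book value $223,692.
End of year 4: book value $185,044.
End of year 5: book value $146,396.
End of year 6: book value $107,748.
End of year 7: book value $69,100.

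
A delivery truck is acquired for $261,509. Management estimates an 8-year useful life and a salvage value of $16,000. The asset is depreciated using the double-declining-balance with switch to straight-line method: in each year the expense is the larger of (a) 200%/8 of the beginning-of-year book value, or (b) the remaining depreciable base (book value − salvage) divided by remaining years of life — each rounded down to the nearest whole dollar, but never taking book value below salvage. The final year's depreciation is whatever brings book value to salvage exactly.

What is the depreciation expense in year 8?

$15,272

Depreciable base = $261,509 − $16,000 = $245,509.
Year 1: DB = ⌊$261,509 × 200%/8⌋ = $65,377; SL = ⌊$245,509/8⌋ = $30,688 → take DB $65,377. Book value $196,132.
Year 2: DB = ⌊$196,132 × 200%/8⌋ = $49,033; SL = ⌊$180,132/7⌋ = $25,733 → take DB $49,033. Book value $147,099.
Year 3: DB = ⌊$147,099 × 200%/8⌋ = $36,774; SL = ⌊$131,099/6⌋ = $21,849 → take DB $36,774. Book value $110,325.
Year 4: DB = ⌊$110,325 × 200%/8⌋ = $27,581; SL = ⌊$94,325/5⌋ = $18,865 → take DB $27,581. Book value $82,744.
Year 5: DB = ⌊$82,744 × 200%/8⌋ = $20,686; SL = ⌊$66,744/4⌋ = $16,686 → take DB $20,686. Book value $62,058.
Year 6: DB = ⌊$62,058 × 200%/8⌋ = $15,514; SL = ⌊$46,058/3⌋ = $15,352 → take DB $15,514. Book value $46,544.
Year 7: DB = ⌊$46,544 × 200%/8⌋ = $11,636; SL = ⌊$30,544/2⌋ = $15,272 → take SL $15,272. Book value $31,272.
Year 8 (final): $31,272 − $16,000 = $15,272. Book value $16,000.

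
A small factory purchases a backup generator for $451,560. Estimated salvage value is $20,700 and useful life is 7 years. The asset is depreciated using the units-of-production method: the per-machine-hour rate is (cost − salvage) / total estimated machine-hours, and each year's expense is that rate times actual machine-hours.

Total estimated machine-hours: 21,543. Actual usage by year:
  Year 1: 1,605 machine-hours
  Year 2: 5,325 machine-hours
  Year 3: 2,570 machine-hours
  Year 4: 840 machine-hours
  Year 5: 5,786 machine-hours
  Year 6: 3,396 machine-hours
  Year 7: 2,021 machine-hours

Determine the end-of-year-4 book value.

Depreciable base = $451,560 − $20,700 = $430,860.
Rate = $430,860 / 21,543 machine-hours = $20 per machine-hour.
Year 1: 1,605 × $20 = $32,100. Book value $419,460.
Year 2: 5,325 × $20 = $106,500. Book value $312,960.
Year 3: 2,570 × $20 = $51,400. Book value $261,560.
Year 4: 840 × $20 = $16,800. Book value $244,760.

$244,760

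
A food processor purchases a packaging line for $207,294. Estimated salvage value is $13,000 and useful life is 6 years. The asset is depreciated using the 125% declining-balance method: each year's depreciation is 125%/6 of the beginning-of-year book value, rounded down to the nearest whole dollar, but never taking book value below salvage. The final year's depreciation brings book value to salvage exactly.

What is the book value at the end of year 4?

$81,426

Depreciable base = $207,294 − $13,000 = $194,294.
Year 1: ⌊$207,294 × 125%/6⌋ = $43,186. Book value $164,108.
Year 2: ⌊$164,108 × 125%/6⌋ = $34,189. Book value $129,919.
Year 3: ⌊$129,919 × 125%/6⌋ = $27,066. Book value $102,853.
Year 4: ⌊$102,853 × 125%/6⌋ = $21,427. Book value $81,426.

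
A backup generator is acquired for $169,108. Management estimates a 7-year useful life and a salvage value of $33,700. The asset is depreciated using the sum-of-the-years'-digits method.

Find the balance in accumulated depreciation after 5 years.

Depreciable base = $169,108 − $33,700 = $135,408.
Sum of the years' digits = 7+6+5+4+3+2+1 = 28.
Year 1: $135,408 × 7/28 = $33,852. Book value $135,256.
Year 2: $135,408 × 6/28 = $29,016. Book value $106,240.
Year 3: $135,408 × 5/28 = $24,180. Book value $82,060.
Year 4: $135,408 × 4/28 = $19,344. Book value $62,716.
Year 5: $135,408 × 3/28 = $14,508. Book value $48,208.
Accumulated through year 5 = $169,108 − $48,208 = $120,900.

$120,900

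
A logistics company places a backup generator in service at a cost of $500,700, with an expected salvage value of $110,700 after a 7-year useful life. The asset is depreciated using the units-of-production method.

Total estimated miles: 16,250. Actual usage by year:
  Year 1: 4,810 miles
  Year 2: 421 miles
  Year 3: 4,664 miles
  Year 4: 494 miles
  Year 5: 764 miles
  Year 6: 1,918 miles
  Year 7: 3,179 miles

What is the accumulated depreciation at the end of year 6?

$313,704

Depreciable base = $500,700 − $110,700 = $390,000.
Rate = $390,000 / 16,250 miles = $24 per mile.
Year 1: 4,810 × $24 = $115,440. Book value $385,260.
Year 2: 421 × $24 = $10,104. Book value $375,156.
Year 3: 4,664 × $24 = $111,936. Book value $263,220.
Year 4: 494 × $24 = $11,856. Book value $251,364.
Year 5: 764 × $24 = $18,336. Book value $233,028.
Year 6: 1,918 × $24 = $46,032. Book value $186,996.
Accumulated through year 6 = $500,700 − $186,996 = $313,704.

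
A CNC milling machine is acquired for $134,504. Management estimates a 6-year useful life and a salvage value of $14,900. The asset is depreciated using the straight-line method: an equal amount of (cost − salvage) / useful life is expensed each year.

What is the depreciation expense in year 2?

Depreciable base = $134,504 − $14,900 = $119,604.
Annual expense = $119,604 / 6 = $19,934.

$19,934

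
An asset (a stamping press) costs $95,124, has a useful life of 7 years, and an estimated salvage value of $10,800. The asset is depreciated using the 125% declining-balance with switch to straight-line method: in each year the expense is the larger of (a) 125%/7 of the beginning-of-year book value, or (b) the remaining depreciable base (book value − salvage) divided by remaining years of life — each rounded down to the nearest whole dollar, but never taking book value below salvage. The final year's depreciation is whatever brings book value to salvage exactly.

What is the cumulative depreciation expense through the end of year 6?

Depreciable base = $95,124 − $10,800 = $84,324.
Year 1: DB = ⌊$95,124 × 125%/7⌋ = $16,986; SL = ⌊$84,324/7⌋ = $12,046 → take DB $16,986. Book value $78,138.
Year 2: DB = ⌊$78,138 × 125%/7⌋ = $13,953; SL = ⌊$67,338/6⌋ = $11,223 → take DB $13,953. Book value $64,185.
Year 3: DB = ⌊$64,185 × 125%/7⌋ = $11,461; SL = ⌊$53,385/5⌋ = $10,677 → take DB $11,461. Book value $52,724.
Year 4: DB = ⌊$52,724 × 125%/7⌋ = $9,415; SL = ⌊$41,924/4⌋ = $10,481 → take SL $10,481. Book value $42,243.
Year 5: DB = ⌊$42,243 × 125%/7⌋ = $7,543; SL = ⌊$31,443/3⌋ = $10,481 → take SL $10,481. Book value $31,762.
Year 6: DB = ⌊$31,762 × 125%/7⌋ = $5,671; SL = ⌊$20,962/2⌋ = $10,481 → take SL $10,481. Book value $21,281.
Accumulated through year 6 = $95,124 − $21,281 = $73,843.

$73,843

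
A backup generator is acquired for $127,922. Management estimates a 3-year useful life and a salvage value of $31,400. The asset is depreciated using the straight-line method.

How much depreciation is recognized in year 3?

$32,174

Depreciable base = $127,922 − $31,400 = $96,522.
Annual expense = $96,522 / 3 = $32,174.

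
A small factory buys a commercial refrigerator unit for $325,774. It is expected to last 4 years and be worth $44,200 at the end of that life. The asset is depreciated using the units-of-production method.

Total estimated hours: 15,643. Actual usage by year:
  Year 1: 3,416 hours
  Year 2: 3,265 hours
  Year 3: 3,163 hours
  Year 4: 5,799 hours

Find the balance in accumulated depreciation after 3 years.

$177,192

Depreciable base = $325,774 − $44,200 = $281,574.
Rate = $281,574 / 15,643 hours = $18 per hour.
Year 1: 3,416 × $18 = $61,488. Book value $264,286.
Year 2: 3,265 × $18 = $58,770. Book value $205,516.
Year 3: 3,163 × $18 = $56,934. Book value $148,582.
Accumulated through year 3 = $325,774 − $148,582 = $177,192.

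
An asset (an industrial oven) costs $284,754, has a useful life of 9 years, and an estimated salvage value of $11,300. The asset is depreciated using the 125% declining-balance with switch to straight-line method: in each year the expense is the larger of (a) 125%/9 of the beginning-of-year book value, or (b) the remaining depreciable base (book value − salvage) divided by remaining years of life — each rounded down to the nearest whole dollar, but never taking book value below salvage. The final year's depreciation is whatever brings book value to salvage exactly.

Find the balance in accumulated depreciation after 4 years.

$131,351

Depreciable base = $284,754 − $11,300 = $273,454.
Year 1: DB = ⌊$284,754 × 125%/9⌋ = $39,549; SL = ⌊$273,454/9⌋ = $30,383 → take DB $39,549. Book value $245,205.
Year 2: DB = ⌊$245,205 × 125%/9⌋ = $34,056; SL = ⌊$233,905/8⌋ = $29,238 → take DB $34,056. Book value $211,149.
Year 3: DB = ⌊$211,149 × 125%/9⌋ = $29,326; SL = ⌊$199,849/7⌋ = $28,549 → take DB $29,326. Book value $181,823.
Year 4: DB = ⌊$181,823 × 125%/9⌋ = $25,253; SL = ⌊$170,523/6⌋ = $28,420 → take SL $28,420. Book value $153,403.
Accumulated through year 4 = $284,754 − $153,403 = $131,351.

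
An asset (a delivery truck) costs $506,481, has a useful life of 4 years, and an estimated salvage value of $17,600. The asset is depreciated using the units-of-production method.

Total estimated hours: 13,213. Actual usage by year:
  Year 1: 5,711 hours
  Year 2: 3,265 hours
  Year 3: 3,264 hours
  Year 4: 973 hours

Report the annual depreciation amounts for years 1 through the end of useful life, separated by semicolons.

$211,307; $120,805; $120,768; $36,001

Depreciable base = $506,481 − $17,600 = $488,881.
Rate = $488,881 / 13,213 hours = $37 per hour.
Year 1: 5,711 × $37 = $211,307. Book value $295,174.
Year 2: 3,265 × $37 = $120,805. Book value $174,369.
Year 3: 3,264 × $37 = $120,768. Book value $53,601.
Year 4: 973 × $37 = $36,001. Book value $17,600.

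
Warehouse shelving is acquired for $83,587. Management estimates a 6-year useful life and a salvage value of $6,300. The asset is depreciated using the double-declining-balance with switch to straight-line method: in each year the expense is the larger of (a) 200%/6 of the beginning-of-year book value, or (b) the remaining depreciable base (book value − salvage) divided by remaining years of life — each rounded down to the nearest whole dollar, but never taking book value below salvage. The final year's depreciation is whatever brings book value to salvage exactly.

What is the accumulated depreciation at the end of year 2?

Depreciable base = $83,587 − $6,300 = $77,287.
Year 1: DB = ⌊$83,587 × 200%/6⌋ = $27,862; SL = ⌊$77,287/6⌋ = $12,881 → take DB $27,862. Book value $55,725.
Year 2: DB = ⌊$55,725 × 200%/6⌋ = $18,575; SL = ⌊$49,425/5⌋ = $9,885 → take DB $18,575. Book value $37,150.
Accumulated through year 2 = $83,587 − $37,150 = $46,437.

$46,437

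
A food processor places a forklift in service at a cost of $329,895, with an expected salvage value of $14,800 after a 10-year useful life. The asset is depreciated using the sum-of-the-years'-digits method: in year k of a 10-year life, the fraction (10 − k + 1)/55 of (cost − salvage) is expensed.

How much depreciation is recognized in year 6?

Depreciable base = $329,895 − $14,800 = $315,095.
Sum of the years' digits = 10+9+8+7+6+5+4+3+2+1 = 55.
Year 1: $315,095 × 10/55 = $57,290. Book value $272,605.
Year 2: $315,095 × 9/55 = $51,561. Book value $221,044.
Year 3: $315,095 × 8/55 = $45,832. Book value $175,212.
Year 4: $315,095 × 7/55 = $40,103. Book value $135,109.
Year 5: $315,095 × 6/55 = $34,374. Book value $100,735.
Year 6: $315,095 × 5/55 = $28,645. Book value $72,090.

$28,645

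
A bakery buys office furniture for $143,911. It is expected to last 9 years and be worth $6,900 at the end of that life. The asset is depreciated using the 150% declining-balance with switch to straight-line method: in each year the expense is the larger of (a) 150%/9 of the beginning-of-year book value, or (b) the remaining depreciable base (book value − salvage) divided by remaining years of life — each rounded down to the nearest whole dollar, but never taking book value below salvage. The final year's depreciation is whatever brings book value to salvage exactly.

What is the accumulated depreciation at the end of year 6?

$99,508

Depreciable base = $143,911 − $6,900 = $137,011.
Year 1: DB = ⌊$143,911 × 150%/9⌋ = $23,985; SL = ⌊$137,011/9⌋ = $15,223 → take DB $23,985. Book value $119,926.
Year 2: DB = ⌊$119,926 × 150%/9⌋ = $19,987; SL = ⌊$113,026/8⌋ = $14,128 → take DB $19,987. Book value $99,939.
Year 3: DB = ⌊$99,939 × 150%/9⌋ = $16,656; SL = ⌊$93,039/7⌋ = $13,291 → take DB $16,656. Book value $83,283.
Year 4: DB = ⌊$83,283 × 150%/9⌋ = $13,880; SL = ⌊$76,383/6⌋ = $12,730 → take DB $13,880. Book value $69,403.
Year 5: DB = ⌊$69,403 × 150%/9⌋ = $11,567; SL = ⌊$62,503/5⌋ = $12,500 → take SL $12,500. Book value $56,903.
Year 6: DB = ⌊$56,903 × 150%/9⌋ = $9,483; SL = ⌊$50,003/4⌋ = $12,500 → take SL $12,500. Book value $44,403.
Accumulated through year 6 = $143,911 − $44,403 = $99,508.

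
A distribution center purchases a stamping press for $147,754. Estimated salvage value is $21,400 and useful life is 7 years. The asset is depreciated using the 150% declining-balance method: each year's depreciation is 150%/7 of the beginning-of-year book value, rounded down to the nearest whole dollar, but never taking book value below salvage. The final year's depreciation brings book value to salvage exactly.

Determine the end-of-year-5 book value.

Depreciable base = $147,754 − $21,400 = $126,354.
Year 1: ⌊$147,754 × 150%/7⌋ = $31,661. Book value $116,093.
Year 2: ⌊$116,093 × 150%/7⌋ = $24,877. Book value $91,216.
Year 3: ⌊$91,216 × 150%/7⌋ = $19,546. Book value $71,670.
Year 4: ⌊$71,670 × 150%/7⌋ = $15,357. Book value $56,313.
Year 5: ⌊$56,313 × 150%/7⌋ = $12,067. Book value $44,246.

$44,246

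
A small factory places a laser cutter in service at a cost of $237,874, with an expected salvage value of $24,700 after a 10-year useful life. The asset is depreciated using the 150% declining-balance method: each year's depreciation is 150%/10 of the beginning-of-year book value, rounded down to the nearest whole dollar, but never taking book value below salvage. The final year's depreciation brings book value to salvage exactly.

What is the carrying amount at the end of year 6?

$89,716

Depreciable base = $237,874 − $24,700 = $213,174.
Year 1: ⌊$237,874 × 150%/10⌋ = $35,681. Book value $202,193.
Year 2: ⌊$202,193 × 150%/10⌋ = $30,328. Book value $171,865.
Year 3: ⌊$171,865 × 150%/10⌋ = $25,779. Book value $146,086.
Year 4: ⌊$146,086 × 150%/10⌋ = $21,912. Book value $124,174.
Year 5: ⌊$124,174 × 150%/10⌋ = $18,626. Book value $105,548.
Year 6: ⌊$105,548 × 150%/10⌋ = $15,832. Book value $89,716.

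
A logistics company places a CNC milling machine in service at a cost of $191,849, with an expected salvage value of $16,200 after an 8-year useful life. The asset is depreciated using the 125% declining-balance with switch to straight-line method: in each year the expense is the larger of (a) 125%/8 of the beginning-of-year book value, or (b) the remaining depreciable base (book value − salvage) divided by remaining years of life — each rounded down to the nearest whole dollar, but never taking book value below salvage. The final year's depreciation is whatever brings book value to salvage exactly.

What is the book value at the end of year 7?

Depreciable base = $191,849 − $16,200 = $175,649.
Year 1: DB = ⌊$191,849 × 125%/8⌋ = $29,976; SL = ⌊$175,649/8⌋ = $21,956 → take DB $29,976. Book value $161,873.
Year 2: DB = ⌊$161,873 × 125%/8⌋ = $25,292; SL = ⌊$145,673/7⌋ = $20,810 → take DB $25,292. Book value $136,581.
Year 3: DB = ⌊$136,581 × 125%/8⌋ = $21,340; SL = ⌊$120,381/6⌋ = $20,063 → take DB $21,340. Book value $115,241.
Year 4: DB = ⌊$115,241 × 125%/8⌋ = $18,006; SL = ⌊$99,041/5⌋ = $19,808 → take SL $19,808. Book value $95,433.
Year 5: DB = ⌊$95,433 × 125%/8⌋ = $14,911; SL = ⌊$79,233/4⌋ = $19,808 → take SL $19,808. Book value $75,625.
Year 6: DB = ⌊$75,625 × 125%/8⌋ = $11,816; SL = ⌊$59,425/3⌋ = $19,808 → take SL $19,808. Book value $55,817.
Year 7: DB = ⌊$55,817 × 125%/8⌋ = $8,721; SL = ⌊$39,617/2⌋ = $19,808 → take SL $19,808. Book value $36,009.

$36,009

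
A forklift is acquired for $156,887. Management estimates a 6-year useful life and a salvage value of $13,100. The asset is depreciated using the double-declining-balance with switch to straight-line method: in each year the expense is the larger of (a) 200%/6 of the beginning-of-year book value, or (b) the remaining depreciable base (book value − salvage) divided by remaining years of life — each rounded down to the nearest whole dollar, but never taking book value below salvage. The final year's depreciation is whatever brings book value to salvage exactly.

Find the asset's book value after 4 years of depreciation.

Depreciable base = $156,887 − $13,100 = $143,787.
Year 1: DB = ⌊$156,887 × 200%/6⌋ = $52,295; SL = ⌊$143,787/6⌋ = $23,964 → take DB $52,295. Book value $104,592.
Year 2: DB = ⌊$104,592 × 200%/6⌋ = $34,864; SL = ⌊$91,492/5⌋ = $18,298 → take DB $34,864. Book value $69,728.
Year 3: DB = ⌊$69,728 × 200%/6⌋ = $23,242; SL = ⌊$56,628/4⌋ = $14,157 → take DB $23,242. Book value $46,486.
Year 4: DB = ⌊$46,486 × 200%/6⌋ = $15,495; SL = ⌊$33,386/3⌋ = $11,128 → take DB $15,495. Book value $30,991.

$30,991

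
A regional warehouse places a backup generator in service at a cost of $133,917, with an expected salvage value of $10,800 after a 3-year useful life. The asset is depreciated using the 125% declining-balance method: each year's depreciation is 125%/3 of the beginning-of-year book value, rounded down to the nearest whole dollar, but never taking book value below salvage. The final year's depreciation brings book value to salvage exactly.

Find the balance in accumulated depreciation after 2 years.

$88,347

Depreciable base = $133,917 − $10,800 = $123,117.
Year 1: ⌊$133,917 × 125%/3⌋ = $55,798. Book value $78,119.
Year 2: ⌊$78,119 × 125%/3⌋ = $32,549. Book value $45,570.
Accumulated through year 2 = $133,917 − $45,570 = $88,347.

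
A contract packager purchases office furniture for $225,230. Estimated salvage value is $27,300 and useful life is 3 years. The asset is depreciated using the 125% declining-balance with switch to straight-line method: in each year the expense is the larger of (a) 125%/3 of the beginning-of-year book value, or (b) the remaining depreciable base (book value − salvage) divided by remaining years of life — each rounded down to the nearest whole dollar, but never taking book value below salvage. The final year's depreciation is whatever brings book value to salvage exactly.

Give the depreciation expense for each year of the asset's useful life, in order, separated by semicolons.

$93,845; $54,743; $49,342

Depreciable base = $225,230 − $27,300 = $197,930.
Year 1: DB = ⌊$225,230 × 125%/3⌋ = $93,845; SL = ⌊$197,930/3⌋ = $65,976 → take DB $93,845. Book value $131,385.
Year 2: DB = ⌊$131,385 × 125%/3⌋ = $54,743; SL = ⌊$104,085/2⌋ = $52,042 → take DB $54,743. Book value $76,642.
Year 3 (final): $76,642 − $27,300 = $49,342. Book value $27,300.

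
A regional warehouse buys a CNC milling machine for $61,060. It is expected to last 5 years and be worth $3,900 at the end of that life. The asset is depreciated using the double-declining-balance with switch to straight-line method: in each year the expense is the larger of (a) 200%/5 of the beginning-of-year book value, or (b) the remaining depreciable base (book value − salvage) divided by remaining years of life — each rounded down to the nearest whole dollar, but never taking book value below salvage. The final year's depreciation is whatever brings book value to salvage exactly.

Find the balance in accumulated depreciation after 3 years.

$47,870

Depreciable base = $61,060 − $3,900 = $57,160.
Year 1: DB = ⌊$61,060 × 200%/5⌋ = $24,424; SL = ⌊$57,160/5⌋ = $11,432 → take DB $24,424. Book value $36,636.
Year 2: DB = ⌊$36,636 × 200%/5⌋ = $14,654; SL = ⌊$32,736/4⌋ = $8,184 → take DB $14,654. Book value $21,982.
Year 3: DB = ⌊$21,982 × 200%/5⌋ = $8,792; SL = ⌊$18,082/3⌋ = $6,027 → take DB $8,792. Book value $13,190.
Accumulated through year 3 = $61,060 − $13,190 = $47,870.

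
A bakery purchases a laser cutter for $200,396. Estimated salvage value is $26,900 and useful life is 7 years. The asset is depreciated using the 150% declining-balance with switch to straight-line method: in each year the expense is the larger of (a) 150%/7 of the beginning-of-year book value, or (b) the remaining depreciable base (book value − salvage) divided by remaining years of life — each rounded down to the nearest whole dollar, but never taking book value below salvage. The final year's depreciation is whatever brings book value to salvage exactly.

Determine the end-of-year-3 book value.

Depreciable base = $200,396 − $26,900 = $173,496.
Year 1: DB = ⌊$200,396 × 150%/7⌋ = $42,942; SL = ⌊$173,496/7⌋ = $24,785 → take DB $42,942. Book value $157,454.
Year 2: DB = ⌊$157,454 × 150%/7⌋ = $33,740; SL = ⌊$130,554/6⌋ = $21,759 → take DB $33,740. Book value $123,714.
Year 3: DB = ⌊$123,714 × 150%/7⌋ = $26,510; SL = ⌊$96,814/5⌋ = $19,362 → take DB $26,510. Book value $97,204.

$97,204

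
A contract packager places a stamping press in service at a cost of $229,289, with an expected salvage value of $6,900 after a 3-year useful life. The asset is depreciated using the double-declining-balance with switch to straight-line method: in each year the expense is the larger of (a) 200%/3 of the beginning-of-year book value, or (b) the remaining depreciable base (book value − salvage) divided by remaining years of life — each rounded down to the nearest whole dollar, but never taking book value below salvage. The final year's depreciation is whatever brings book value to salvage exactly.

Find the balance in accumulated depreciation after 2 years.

Depreciable base = $229,289 − $6,900 = $222,389.
Year 1: DB = ⌊$229,289 × 200%/3⌋ = $152,859; SL = ⌊$222,389/3⌋ = $74,129 → take DB $152,859. Book value $76,430.
Year 2: DB = ⌊$76,430 × 200%/3⌋ = $50,953; SL = ⌊$69,530/2⌋ = $34,765 → take DB $50,953. Book value $25,477.
Accumulated through year 2 = $229,289 − $25,477 = $203,812.

$203,812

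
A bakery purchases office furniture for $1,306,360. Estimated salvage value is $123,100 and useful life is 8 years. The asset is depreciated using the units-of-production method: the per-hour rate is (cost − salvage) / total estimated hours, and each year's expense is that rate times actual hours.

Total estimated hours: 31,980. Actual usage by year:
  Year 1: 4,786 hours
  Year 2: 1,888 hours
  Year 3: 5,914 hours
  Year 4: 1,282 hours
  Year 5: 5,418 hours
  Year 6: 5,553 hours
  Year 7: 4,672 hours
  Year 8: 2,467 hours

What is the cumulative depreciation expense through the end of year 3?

$465,756

Depreciable base = $1,306,360 − $123,100 = $1,183,260.
Rate = $1,183,260 / 31,980 hours = $37 per hour.
Year 1: 4,786 × $37 = $177,082. Book value $1,129,278.
Year 2: 1,888 × $37 = $69,856. Book value $1,059,422.
Year 3: 5,914 × $37 = $218,818. Book value $840,604.
Accumulated through year 3 = $1,306,360 − $840,604 = $465,756.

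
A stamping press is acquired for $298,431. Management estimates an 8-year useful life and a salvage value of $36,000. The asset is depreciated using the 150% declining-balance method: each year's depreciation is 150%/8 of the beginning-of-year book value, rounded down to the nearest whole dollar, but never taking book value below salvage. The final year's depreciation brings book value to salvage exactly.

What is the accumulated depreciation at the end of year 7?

$228,668

Depreciable base = $298,431 − $36,000 = $262,431.
Year 1: ⌊$298,431 × 150%/8⌋ = $55,955. Book value $242,476.
Year 2: ⌊$242,476 × 150%/8⌋ = $45,464. Book value $197,012.
Year 3: ⌊$197,012 × 150%/8⌋ = $36,939. Book value $160,073.
Year 4: ⌊$160,073 × 150%/8⌋ = $30,013. Book value $130,060.
Year 5: ⌊$130,060 × 150%/8⌋ = $24,386. Book value $105,674.
Year 6: ⌊$105,674 × 150%/8⌋ = $19,813. Book value $85,861.
Year 7: ⌊$85,861 × 150%/8⌋ = $16,098. Book value $69,763.
Accumulated through year 7 = $298,431 − $69,763 = $228,668.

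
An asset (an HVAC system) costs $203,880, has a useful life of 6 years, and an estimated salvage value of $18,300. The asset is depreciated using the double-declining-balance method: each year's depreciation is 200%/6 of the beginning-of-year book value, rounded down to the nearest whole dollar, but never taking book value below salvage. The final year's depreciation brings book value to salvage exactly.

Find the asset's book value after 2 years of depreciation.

Depreciable base = $203,880 − $18,300 = $185,580.
Year 1: ⌊$203,880 × 200%/6⌋ = $67,960. Book value $135,920.
Year 2: ⌊$135,920 × 200%/6⌋ = $45,306. Book value $90,614.

$90,614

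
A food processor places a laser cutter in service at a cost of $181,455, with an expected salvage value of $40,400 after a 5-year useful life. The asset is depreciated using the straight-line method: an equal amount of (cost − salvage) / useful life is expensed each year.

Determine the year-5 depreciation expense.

$28,211

Depreciable base = $181,455 − $40,400 = $141,055.
Annual expense = $141,055 / 5 = $28,211.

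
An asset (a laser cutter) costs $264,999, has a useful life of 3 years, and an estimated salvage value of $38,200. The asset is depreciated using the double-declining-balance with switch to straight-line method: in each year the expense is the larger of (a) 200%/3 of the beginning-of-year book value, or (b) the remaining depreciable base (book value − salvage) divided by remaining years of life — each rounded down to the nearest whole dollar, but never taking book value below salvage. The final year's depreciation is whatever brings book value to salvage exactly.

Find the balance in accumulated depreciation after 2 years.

$226,799

Depreciable base = $264,999 − $38,200 = $226,799.
Year 1: DB = ⌊$264,999 × 200%/3⌋ = $176,666; SL = ⌊$226,799/3⌋ = $75,599 → take DB $176,666. Book value $88,333.
Year 2: DB = ⌊$88,333 × 200%/3⌋ = $58,888; SL = ⌊$50,133/2⌋ = $25,066 → take DB $58,888, capped at $50,133. Book value $38,200.
Accumulated through year 2 = $264,999 − $38,200 = $226,799.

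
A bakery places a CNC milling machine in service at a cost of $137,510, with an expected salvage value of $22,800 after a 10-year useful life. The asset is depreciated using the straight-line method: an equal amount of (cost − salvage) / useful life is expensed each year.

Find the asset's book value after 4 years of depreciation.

$91,626

Depreciable base = $137,510 − $22,800 = $114,710.
Annual expense = $114,710 / 10 = $11,471.
End of year 1: book value $126,039.
End of year 2: book value $114,568.
End of year 3: book value $103,097.
End of year 4: book value $91,626.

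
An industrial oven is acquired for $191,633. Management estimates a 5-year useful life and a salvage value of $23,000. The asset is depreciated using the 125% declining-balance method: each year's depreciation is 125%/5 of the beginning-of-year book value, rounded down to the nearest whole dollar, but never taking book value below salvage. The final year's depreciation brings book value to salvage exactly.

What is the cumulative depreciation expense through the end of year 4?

$130,998

Depreciable base = $191,633 − $23,000 = $168,633.
Year 1: ⌊$191,633 × 125%/5⌋ = $47,908. Book value $143,725.
Year 2: ⌊$143,725 × 125%/5⌋ = $35,931. Book value $107,794.
Year 3: ⌊$107,794 × 125%/5⌋ = $26,948. Book value $80,846.
Year 4: ⌊$80,846 × 125%/5⌋ = $20,211. Book value $60,635.
Accumulated through year 4 = $191,633 − $60,635 = $130,998.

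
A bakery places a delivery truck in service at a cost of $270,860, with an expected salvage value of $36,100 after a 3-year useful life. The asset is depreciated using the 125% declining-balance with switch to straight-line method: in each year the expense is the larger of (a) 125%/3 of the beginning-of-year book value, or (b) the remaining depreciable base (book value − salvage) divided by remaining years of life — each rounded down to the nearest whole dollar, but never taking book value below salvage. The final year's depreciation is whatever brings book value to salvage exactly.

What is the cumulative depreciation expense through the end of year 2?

Depreciable base = $270,860 − $36,100 = $234,760.
Year 1: DB = ⌊$270,860 × 125%/3⌋ = $112,858; SL = ⌊$234,760/3⌋ = $78,253 → take DB $112,858. Book value $158,002.
Year 2: DB = ⌊$158,002 × 125%/3⌋ = $65,834; SL = ⌊$121,902/2⌋ = $60,951 → take DB $65,834. Book value $92,168.
Accumulated through year 2 = $270,860 − $92,168 = $178,692.

$178,692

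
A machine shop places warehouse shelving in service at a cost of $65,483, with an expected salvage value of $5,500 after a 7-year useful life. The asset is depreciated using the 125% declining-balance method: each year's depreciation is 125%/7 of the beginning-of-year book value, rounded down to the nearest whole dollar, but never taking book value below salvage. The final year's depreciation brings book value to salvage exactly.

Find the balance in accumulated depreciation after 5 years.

$40,992

Depreciable base = $65,483 − $5,500 = $59,983.
Year 1: ⌊$65,483 × 125%/7⌋ = $11,693. Book value $53,790.
Year 2: ⌊$53,790 × 125%/7⌋ = $9,605. Book value $44,185.
Year 3: ⌊$44,185 × 125%/7⌋ = $7,890. Book value $36,295.
Year 4: ⌊$36,295 × 125%/7⌋ = $6,481. Book value $29,814.
Year 5: ⌊$29,814 × 125%/7⌋ = $5,323. Book value $24,491.
Accumulated through year 5 = $65,483 − $24,491 = $40,992.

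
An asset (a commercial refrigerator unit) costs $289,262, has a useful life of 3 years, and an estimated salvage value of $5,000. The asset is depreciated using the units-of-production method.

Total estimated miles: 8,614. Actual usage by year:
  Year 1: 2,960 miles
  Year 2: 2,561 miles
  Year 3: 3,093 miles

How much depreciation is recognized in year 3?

$102,069

Depreciable base = $289,262 − $5,000 = $284,262.
Rate = $284,262 / 8,614 miles = $33 per mile.
Year 1: 2,960 × $33 = $97,680. Book value $191,582.
Year 2: 2,561 × $33 = $84,513. Book value $107,069.
Year 3: 3,093 × $33 = $102,069. Book value $5,000.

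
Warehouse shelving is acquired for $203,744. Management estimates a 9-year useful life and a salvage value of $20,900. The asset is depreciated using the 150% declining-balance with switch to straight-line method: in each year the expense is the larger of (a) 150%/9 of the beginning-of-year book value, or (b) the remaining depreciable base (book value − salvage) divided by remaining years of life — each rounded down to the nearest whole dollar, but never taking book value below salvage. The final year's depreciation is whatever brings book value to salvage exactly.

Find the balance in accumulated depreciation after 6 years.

Depreciable base = $203,744 − $20,900 = $182,844.
Year 1: DB = ⌊$203,744 × 150%/9⌋ = $33,957; SL = ⌊$182,844/9⌋ = $20,316 → take DB $33,957. Book value $169,787.
Year 2: DB = ⌊$169,787 × 150%/9⌋ = $28,297; SL = ⌊$148,887/8⌋ = $18,610 → take DB $28,297. Book value $141,490.
Year 3: DB = ⌊$141,490 × 150%/9⌋ = $23,581; SL = ⌊$120,590/7⌋ = $17,227 → take DB $23,581. Book value $117,909.
Year 4: DB = ⌊$117,909 × 150%/9⌋ = $19,651; SL = ⌊$97,009/6⌋ = $16,168 → take DB $19,651. Book value $98,258.
Year 5: DB = ⌊$98,258 × 150%/9⌋ = $16,376; SL = ⌊$77,358/5⌋ = $15,471 → take DB $16,376. Book value $81,882.
Year 6: DB = ⌊$81,882 × 150%/9⌋ = $13,647; SL = ⌊$60,982/4⌋ = $15,245 → take SL $15,245. Book value $66,637.
Accumulated through year 6 = $203,744 − $66,637 = $137,107.

$137,107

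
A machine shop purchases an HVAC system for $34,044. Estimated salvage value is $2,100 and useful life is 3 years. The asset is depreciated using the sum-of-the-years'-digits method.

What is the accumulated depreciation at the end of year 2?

Depreciable base = $34,044 − $2,100 = $31,944.
Sum of the years' digits = 3+2+1 = 6.
Year 1: $31,944 × 3/6 = $15,972. Book value $18,072.
Year 2: $31,944 × 2/6 = $10,648. Book value $7,424.
Accumulated through year 2 = $34,044 − $7,424 = $26,620.

$26,620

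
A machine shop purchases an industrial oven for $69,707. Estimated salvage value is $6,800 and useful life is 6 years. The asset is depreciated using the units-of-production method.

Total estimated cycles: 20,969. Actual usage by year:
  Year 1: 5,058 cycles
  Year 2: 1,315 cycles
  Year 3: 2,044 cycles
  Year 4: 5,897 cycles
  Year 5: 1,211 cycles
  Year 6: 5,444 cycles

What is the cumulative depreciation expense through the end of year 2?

$19,119

Depreciable base = $69,707 − $6,800 = $62,907.
Rate = $62,907 / 20,969 cycles = $3 per cycle.
Year 1: 5,058 × $3 = $15,174. Book value $54,533.
Year 2: 1,315 × $3 = $3,945. Book value $50,588.
Accumulated through year 2 = $69,707 − $50,588 = $19,119.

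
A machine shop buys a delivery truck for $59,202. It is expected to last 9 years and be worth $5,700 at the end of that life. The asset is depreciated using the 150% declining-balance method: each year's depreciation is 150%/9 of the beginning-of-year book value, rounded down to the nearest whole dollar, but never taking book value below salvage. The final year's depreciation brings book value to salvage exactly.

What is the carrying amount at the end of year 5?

$23,793

Depreciable base = $59,202 − $5,700 = $53,502.
Year 1: ⌊$59,202 × 150%/9⌋ = $9,867. Book value $49,335.
Year 2: ⌊$49,335 × 150%/9⌋ = $8,222. Book value $41,113.
Year 3: ⌊$41,113 × 150%/9⌋ = $6,852. Book value $34,261.
Year 4: ⌊$34,261 × 150%/9⌋ = $5,710. Book value $28,551.
Year 5: ⌊$28,551 × 150%/9⌋ = $4,758. Book value $23,793.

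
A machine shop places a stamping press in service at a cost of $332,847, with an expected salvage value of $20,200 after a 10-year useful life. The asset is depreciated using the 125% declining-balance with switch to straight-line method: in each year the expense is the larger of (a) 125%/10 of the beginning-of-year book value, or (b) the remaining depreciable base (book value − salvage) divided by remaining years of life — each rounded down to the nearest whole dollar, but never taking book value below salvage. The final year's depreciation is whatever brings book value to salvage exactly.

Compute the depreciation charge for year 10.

$28,969

Depreciable base = $332,847 − $20,200 = $312,647.
Year 1: DB = ⌊$332,847 × 125%/10⌋ = $41,605; SL = ⌊$312,647/10⌋ = $31,264 → take DB $41,605. Book value $291,242.
Year 2: DB = ⌊$291,242 × 125%/10⌋ = $36,405; SL = ⌊$271,042/9⌋ = $30,115 → take DB $36,405. Book value $254,837.
Year 3: DB = ⌊$254,837 × 125%/10⌋ = $31,854; SL = ⌊$234,637/8⌋ = $29,329 → take DB $31,854. Book value $222,983.
Year 4: DB = ⌊$222,983 × 125%/10⌋ = $27,872; SL = ⌊$202,783/7⌋ = $28,969 → take SL $28,969. Book value $194,014.
Year 5: DB = ⌊$194,014 × 125%/10⌋ = $24,251; SL = ⌊$173,814/6⌋ = $28,969 → take SL $28,969. Book value $165,045.
Year 6: DB = ⌊$165,045 × 125%/10⌋ = $20,630; SL = ⌊$144,845/5⌋ = $28,969 → take SL $28,969. Book value $136,076.
Year 7: DB = ⌊$136,076 × 125%/10⌋ = $17,009; SL = ⌊$115,876/4⌋ = $28,969 → take SL $28,969. Book value $107,107.
Year 8: DB = ⌊$107,107 × 125%/10⌋ = $13,388; SL = ⌊$86,907/3⌋ = $28,969 → take SL $28,969. Book value $78,138.
Year 9: DB = ⌊$78,138 × 125%/10⌋ = $9,767; SL = ⌊$57,938/2⌋ = $28,969 → take SL $28,969. Book value $49,169.
Year 10 (final): $49,169 − $20,200 = $28,969. Book value $20,200.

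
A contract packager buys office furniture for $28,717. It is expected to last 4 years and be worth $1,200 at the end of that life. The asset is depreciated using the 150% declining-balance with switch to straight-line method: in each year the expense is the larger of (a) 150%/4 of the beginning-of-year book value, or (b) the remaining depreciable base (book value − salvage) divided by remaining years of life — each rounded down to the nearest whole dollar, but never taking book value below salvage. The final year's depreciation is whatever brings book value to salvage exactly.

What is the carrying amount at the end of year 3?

$6,210

Depreciable base = $28,717 − $1,200 = $27,517.
Year 1: DB = ⌊$28,717 × 150%/4⌋ = $10,768; SL = ⌊$27,517/4⌋ = $6,879 → take DB $10,768. Book value $17,949.
Year 2: DB = ⌊$17,949 × 150%/4⌋ = $6,730; SL = ⌊$16,749/3⌋ = $5,583 → take DB $6,730. Book value $11,219.
Year 3: DB = ⌊$11,219 × 150%/4⌋ = $4,207; SL = ⌊$10,019/2⌋ = $5,009 → take SL $5,009. Book value $6,210.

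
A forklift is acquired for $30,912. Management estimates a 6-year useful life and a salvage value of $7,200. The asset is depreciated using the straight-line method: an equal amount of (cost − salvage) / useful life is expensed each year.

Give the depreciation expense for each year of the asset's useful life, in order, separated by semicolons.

Depreciable base = $30,912 − $7,200 = $23,712.
Annual expense = $23,712 / 6 = $3,952.
End of year 1: book value $26,960.
End of year 2: book value $23,008.
End of year 3: book value $19,056.
End of year 4: book value $15,104.
End of year 5: book value $11,152.
End of year 6: book value $7,200.

$3,952; $3,952; $3,952; $3,952; $3,952; $3,952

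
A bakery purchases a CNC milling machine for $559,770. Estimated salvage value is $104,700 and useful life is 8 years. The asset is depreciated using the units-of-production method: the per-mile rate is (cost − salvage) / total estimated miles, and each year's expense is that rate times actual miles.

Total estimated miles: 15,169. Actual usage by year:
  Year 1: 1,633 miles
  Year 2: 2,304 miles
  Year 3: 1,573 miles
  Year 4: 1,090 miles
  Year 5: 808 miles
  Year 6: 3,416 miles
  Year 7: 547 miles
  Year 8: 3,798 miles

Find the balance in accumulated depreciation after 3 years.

Depreciable base = $559,770 − $104,700 = $455,070.
Rate = $455,070 / 15,169 miles = $30 per mile.
Year 1: 1,633 × $30 = $48,990. Book value $510,780.
Year 2: 2,304 × $30 = $69,120. Book value $441,660.
Year 3: 1,573 × $30 = $47,190. Book value $394,470.
Accumulated through year 3 = $559,770 − $394,470 = $165,300.

$165,300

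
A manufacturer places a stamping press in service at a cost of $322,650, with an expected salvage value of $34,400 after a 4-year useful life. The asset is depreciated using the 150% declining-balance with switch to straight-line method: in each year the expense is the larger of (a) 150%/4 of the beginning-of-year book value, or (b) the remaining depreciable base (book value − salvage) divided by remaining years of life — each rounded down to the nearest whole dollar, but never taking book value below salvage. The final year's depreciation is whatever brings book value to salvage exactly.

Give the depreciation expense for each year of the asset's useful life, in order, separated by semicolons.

Depreciable base = $322,650 − $34,400 = $288,250.
Year 1: DB = ⌊$322,650 × 150%/4⌋ = $120,993; SL = ⌊$288,250/4⌋ = $72,062 → take DB $120,993. Book value $201,657.
Year 2: DB = ⌊$201,657 × 150%/4⌋ = $75,621; SL = ⌊$167,257/3⌋ = $55,752 → take DB $75,621. Book value $126,036.
Year 3: DB = ⌊$126,036 × 150%/4⌋ = $47,263; SL = ⌊$91,636/2⌋ = $45,818 → take DB $47,263. Book value $78,773.
Year 4 (final): $78,773 − $34,400 = $44,373. Book value $34,400.

$120,993; $75,621; $47,263; $44,373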